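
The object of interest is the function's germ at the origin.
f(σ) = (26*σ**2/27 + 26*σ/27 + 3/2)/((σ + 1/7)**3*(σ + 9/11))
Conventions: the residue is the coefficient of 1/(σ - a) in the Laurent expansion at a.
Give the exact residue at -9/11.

At the order-1 pole -9/11 set g(σ) = (σ - (-9/11))*f(σ) = (26*σ**2/27 + 26*σ/27 + 3/2)/(σ + 1/7)**3.
Simple pole: residue = g(a) at a = -9/11, which is -3716405/843648.

The residue is -3716405/843648.


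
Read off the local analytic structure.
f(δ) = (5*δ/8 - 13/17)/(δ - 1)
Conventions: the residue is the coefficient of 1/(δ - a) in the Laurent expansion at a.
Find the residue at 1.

The residue is -19/136.

At the order-1 pole 1 set g(δ) = (δ - (1))*f(δ) = 5*δ/8 - 13/17.
Simple pole: residue = g(a) at a = 1, which is -19/136.


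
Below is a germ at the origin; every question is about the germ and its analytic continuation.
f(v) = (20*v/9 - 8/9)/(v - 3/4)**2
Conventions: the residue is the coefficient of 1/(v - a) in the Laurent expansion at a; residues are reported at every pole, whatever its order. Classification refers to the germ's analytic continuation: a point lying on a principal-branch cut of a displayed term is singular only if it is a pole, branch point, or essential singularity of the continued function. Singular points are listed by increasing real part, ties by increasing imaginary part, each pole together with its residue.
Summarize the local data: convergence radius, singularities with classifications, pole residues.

Denominator factor (v - 3/4)^2: pole of order 2 at 3/4, modulus 3/4.
The radius of convergence is the smallest modulus among the singular points: 3/4.
At the order-2 pole 3/4 set g(v) = (v - (3/4))^2*f(v) = 20*v/9 - 8/9.
Order-2 pole: residue = g'(a); g'(3/4) = 20/9, so the residue is 20/9.

Radius of convergence at 0: 3/4.
At 3/4: a pole of order 2; residue 20/9.


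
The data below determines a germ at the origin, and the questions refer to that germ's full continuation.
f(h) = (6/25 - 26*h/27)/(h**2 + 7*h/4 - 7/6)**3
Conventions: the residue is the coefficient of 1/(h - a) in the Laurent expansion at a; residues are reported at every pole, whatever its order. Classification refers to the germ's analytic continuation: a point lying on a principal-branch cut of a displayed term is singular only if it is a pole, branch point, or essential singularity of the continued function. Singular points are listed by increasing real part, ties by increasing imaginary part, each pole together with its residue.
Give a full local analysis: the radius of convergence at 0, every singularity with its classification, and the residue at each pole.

Radius of convergence at 0: -7/8 + (1/24)*sqrt(1113).
At -7/8 - (1/24)*sqrt(1113): a pole of order 3; residue -(1496576/1276620275)*sqrt(1113).
At -7/8 + (1/24)*sqrt(1113): a pole of order 3; residue (1496576/1276620275)*sqrt(1113).

Denominator factor (h**2 + 7*h/4 - 7/6)^3: discriminant 371/48, real irrational roots -7/8 + (1/24)*sqrt(1113) and -7/8 - (1/24)*sqrt(1113); poles of order 3, moduli -7/8 + (1/24)*sqrt(1113) and 7/8 + (1/24)*sqrt(1113).
The radius of convergence is the smallest modulus among the singular points: -7/8 + (1/24)*sqrt(1113).
The factor h**2 + 7*h/4 - 7/6 splits as (h - a)(h - a') with a = -7/8 - (1/24)*sqrt(1113), a' = -7/8 + (1/24)*sqrt(1113). At the order-3 pole a set g(h) = (h - a)^3*f(h) = [6/25 - 26*h/27] / (h - a')^3.
Order-3 pole: residue = g''(a)/2; g''(-7/8 - (1/24)*sqrt(1113)) = -(2993152/1276620275)*sqrt(1113), so the residue is -(1496576/1276620275)*sqrt(1113).
The factor h**2 + 7*h/4 - 7/6 splits as (h - a)(h - a') with a = -7/8 + (1/24)*sqrt(1113), a' = -7/8 - (1/24)*sqrt(1113). At the order-3 pole a set g(h) = (h - a)^3*f(h) = [6/25 - 26*h/27] / (h - a')^3.
Order-3 pole: residue = g''(a)/2; g''(-7/8 + (1/24)*sqrt(1113)) = (2993152/1276620275)*sqrt(1113), so the residue is (1496576/1276620275)*sqrt(1113).
List the singular points by increasing real part (a conjugate pair: the negative imaginary part first).


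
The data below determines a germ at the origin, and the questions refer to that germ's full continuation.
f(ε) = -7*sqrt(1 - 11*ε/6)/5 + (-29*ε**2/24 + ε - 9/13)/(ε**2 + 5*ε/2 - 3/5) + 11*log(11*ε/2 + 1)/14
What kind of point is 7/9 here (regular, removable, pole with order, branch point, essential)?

The point is a regular point.

Denominator factors: ε**2 + 5*ε/2 - 3/5 = 1579/810 at ε = 7/9 — none vanishes.
Branch term sqrt(1 - ε/(6/11)): argument at 7/9 is -23/54, nonzero, so 7/9 is not its branch point (a point on a principal cut is still regular for the continued germ).
Branch term log(1 - ε/(-2/11)): argument at 7/9 is 95/18, nonzero, so 7/9 is not its branch point (a point on a principal cut is still regular for the continued germ).
So the germ continues analytically to 7/9.


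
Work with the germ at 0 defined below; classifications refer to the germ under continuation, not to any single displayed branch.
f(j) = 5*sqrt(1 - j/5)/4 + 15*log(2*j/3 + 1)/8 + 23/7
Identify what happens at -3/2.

The term (15/8)*log(1 - j/(-3/2)) has argument 1 - -3/2/(-3/2) = 0 at -3/2: a logarithmic (infinitely-sheeted) branch point; the remaining terms are analytic or single-valued there.

The point is a logarithmic branch point.


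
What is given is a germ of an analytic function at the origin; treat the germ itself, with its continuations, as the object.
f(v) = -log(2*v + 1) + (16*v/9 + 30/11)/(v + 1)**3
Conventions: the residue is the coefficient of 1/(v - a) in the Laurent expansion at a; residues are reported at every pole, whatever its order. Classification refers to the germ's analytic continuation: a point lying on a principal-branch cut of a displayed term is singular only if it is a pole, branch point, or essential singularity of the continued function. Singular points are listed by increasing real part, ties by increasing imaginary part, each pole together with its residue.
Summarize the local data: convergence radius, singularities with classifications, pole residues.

Denominator factor (v + 1)^3: pole of order 3 at -1, modulus 1.
Branch term (-1)*log(1 - v/(-1/2)): its argument vanishes at v = -1/2, a logarithmic branch point, modulus 1/2.
The radius of convergence is the smallest modulus among the singular points: 1/2.
The branch term is analytic at -1 and contributes nothing to the residue; only the rational part matters.
At the order-3 pole -1 set g(v) = (v - (-1))^3*(rational part) = 16*v/9 + 30/11.
Order-3 pole: residue = g''(a)/2; g''(-1) = 0, so the residue is 0.
List the singular points by increasing real part (a conjugate pair: the negative imaginary part first).

Radius of convergence at 0: 1/2.
At -1: a pole of order 3; residue 0.
At -1/2: a logarithmic branch point.


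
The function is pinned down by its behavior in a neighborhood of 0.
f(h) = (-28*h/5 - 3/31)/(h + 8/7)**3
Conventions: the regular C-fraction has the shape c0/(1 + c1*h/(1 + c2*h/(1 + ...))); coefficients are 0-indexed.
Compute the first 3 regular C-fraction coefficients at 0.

Taylor coefficients (expand at 0): a_0 = -1029/15872, a_1 = -2273747/634880, a_2 = 24252501/2539520.
c0 = a_0 = -1029/15872. Peel one level at a time: if S = 1 + c*h/S' with S'(0) = 1, then c is the h-coefficient of S and S' = c*h/(S - 1).
S_1 = c0/f = 1 + (-6629/120)*h + (46064851/14400)*h^2 + ...; c1 = -6629/120.
S_2 = c1*h/(S_1 - 1) = 1 + (6580693/113640)*h + ...; c2 = 6580693/113640.

The regular C-fraction coefficients are [-1029/15872, -6629/120, 6580693/113640].


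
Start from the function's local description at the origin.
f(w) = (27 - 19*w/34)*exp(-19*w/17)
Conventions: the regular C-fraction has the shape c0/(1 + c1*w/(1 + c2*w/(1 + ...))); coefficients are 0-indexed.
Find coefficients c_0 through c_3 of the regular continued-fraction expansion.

Taylor coefficients (expand at 0): a_0 = 27, a_1 = -1045/34, a_2 = 5054/289, a_3 = -130321/19652.
c0 = a_0 = 27. Peel one level at a time: if S = 1 + c*w/S' with S'(0) = 1, then c is the w-coefficient of S and S' = c*w/(S - 1).
S_1 = c0/f = 1 + (1045/918)*w + (32129/49572)*w^2 + ...; c1 = 1045/918.
S_2 = c1*w/(S_1 - 1) = 1 + (-1691/2970)*w + (188803/1748450)*w^2 + ...; c2 = -1691/2970.
S_3 = c2*w/(S_2 - 1) = 1 + (268299/1414655)*w + ...; c3 = 268299/1414655.

The regular C-fraction coefficients are [27, 1045/918, -1691/2970, 268299/1414655].


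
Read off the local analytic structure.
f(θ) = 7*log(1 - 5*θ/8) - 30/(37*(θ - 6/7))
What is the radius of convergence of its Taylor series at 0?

The radius of convergence is 6/7.

Denominator factor (θ - 6/7): pole of order 1 at 6/7, modulus 6/7.
Branch term (7)*log(1 - θ/(8/5)): its argument vanishes at θ = 8/5, a logarithmic branch point, modulus 8/5.
The radius of convergence is the smallest modulus among the singular points: 6/7.


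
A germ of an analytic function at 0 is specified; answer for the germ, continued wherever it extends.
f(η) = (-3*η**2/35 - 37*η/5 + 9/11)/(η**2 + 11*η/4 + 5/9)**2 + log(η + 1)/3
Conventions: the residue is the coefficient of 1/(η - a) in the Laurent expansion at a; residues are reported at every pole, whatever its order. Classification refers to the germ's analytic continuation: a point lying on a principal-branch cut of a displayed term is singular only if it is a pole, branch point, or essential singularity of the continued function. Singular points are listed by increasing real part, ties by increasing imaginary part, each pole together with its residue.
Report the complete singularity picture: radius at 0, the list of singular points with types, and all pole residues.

Radius of convergence at 0: 11/8 - (1/24)*sqrt(769).
At -11/8 - (1/24)*sqrt(769): a pole of order 2; residue (14563728/227673985)*sqrt(769).
At -1: a logarithmic branch point.
At -11/8 + (1/24)*sqrt(769): a pole of order 2; residue -(14563728/227673985)*sqrt(769).


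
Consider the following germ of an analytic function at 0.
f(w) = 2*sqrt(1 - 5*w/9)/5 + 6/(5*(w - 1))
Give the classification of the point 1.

The denominator factor w - 1 vanishes at 1 and appears to the power 1; the numerator there equals 6/5, nonzero, and no other factor vanishes.
The branch terms are analytic at this point.
Hence a pole whose order is the multiplicity, 1.

The point is a pole of order 1.


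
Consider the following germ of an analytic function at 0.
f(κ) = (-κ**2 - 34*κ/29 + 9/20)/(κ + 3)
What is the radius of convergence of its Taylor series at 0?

Denominator factor (κ + 3): pole of order 1 at -3, modulus 3.
The radius of convergence is the smallest modulus among the singular points: 3.

The radius of convergence is 3.


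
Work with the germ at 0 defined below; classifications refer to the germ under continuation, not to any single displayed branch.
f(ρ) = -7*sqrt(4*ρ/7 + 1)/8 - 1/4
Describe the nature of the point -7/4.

The term (-7/8)*sqrt(1 - ρ/(-7/4)) has argument 1 - -7/4/(-7/4) = 0 at -7/4: a square-root (algebraic, two-sheeted) branch point; the remaining terms are analytic or single-valued there.

The point is an algebraic (square-root) branch point.


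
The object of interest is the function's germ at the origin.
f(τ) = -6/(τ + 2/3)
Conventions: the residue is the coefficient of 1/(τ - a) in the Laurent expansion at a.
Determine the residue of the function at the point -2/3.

At the order-1 pole -2/3 set g(τ) = (τ - (-2/3))*f(τ) = -6.
Simple pole: residue = g(a) at a = -2/3, which is -6.

The residue is -6.


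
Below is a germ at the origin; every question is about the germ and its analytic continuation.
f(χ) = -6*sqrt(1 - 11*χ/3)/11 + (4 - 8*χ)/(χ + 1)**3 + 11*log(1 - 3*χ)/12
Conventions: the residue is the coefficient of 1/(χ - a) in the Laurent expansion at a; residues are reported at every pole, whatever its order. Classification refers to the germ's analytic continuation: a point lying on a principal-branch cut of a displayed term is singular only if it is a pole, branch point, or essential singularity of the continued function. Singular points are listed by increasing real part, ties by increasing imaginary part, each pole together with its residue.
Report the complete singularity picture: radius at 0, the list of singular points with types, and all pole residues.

Denominator factor (χ + 1)^3: pole of order 3 at -1, modulus 1.
Branch term (11/12)*log(1 - χ/(1/3)): its argument vanishes at χ = 1/3, a logarithmic branch point, modulus 1/3.
Branch term (-6/11)*sqrt(1 - χ/(3/11)): its argument vanishes at χ = 3/11, a square-root branch point, modulus 3/11.
The radius of convergence is the smallest modulus among the singular points: 3/11.
The branch terms are analytic at -1 and contribute nothing to the residue; only the rational part matters.
At the order-3 pole -1 set g(χ) = (χ - (-1))^3*(rational part) = 4 - 8*χ.
Order-3 pole: residue = g''(a)/2; g''(-1) = 0, so the residue is 0.
List the singular points by increasing real part (a conjugate pair: the negative imaginary part first).

Radius of convergence at 0: 3/11.
At -1: a pole of order 3; residue 0.
At 3/11: an algebraic (square-root) branch point.
At 1/3: a logarithmic branch point.


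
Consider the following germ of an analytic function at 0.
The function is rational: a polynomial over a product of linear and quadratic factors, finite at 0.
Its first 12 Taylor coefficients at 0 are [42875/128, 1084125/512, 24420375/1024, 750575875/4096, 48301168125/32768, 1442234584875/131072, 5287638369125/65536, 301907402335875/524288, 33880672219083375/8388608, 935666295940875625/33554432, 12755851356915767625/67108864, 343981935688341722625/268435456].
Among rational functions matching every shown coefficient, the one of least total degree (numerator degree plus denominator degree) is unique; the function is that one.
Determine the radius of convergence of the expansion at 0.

No rational of total degree below 10 reproduces all 12 coefficients; solving the [1/9] Pade equations on them gives f(z) = (12*z/7 - 1/2)/((z + 4/7)**3*(z**2 + z - 1/5)**3), whose expansion matches every shown term.
Denominator factor (z + 4/7)^3: pole of order 3 at -4/7, modulus 4/7.
Denominator factor (z**2 + z - 1/5)^3: discriminant 9/5, real irrational roots -1/2 + (3/10)*sqrt(5) and -1/2 - (3/10)*sqrt(5); poles of order 3, moduli -1/2 + (3/10)*sqrt(5) and 1/2 + (3/10)*sqrt(5).
The radius of convergence is the smallest modulus among the singular points: -1/2 + (3/10)*sqrt(5).

The radius of convergence is -1/2 + (3/10)*sqrt(5).


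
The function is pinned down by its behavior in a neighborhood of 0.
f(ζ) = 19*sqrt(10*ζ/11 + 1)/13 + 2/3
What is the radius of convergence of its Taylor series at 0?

Branch term (19/13)*sqrt(1 - ζ/(-11/10)): its argument vanishes at ζ = -11/10, a square-root branch point, modulus 11/10.
The radius of convergence is the smallest modulus among the singular points: 11/10.

The radius of convergence is 11/10.


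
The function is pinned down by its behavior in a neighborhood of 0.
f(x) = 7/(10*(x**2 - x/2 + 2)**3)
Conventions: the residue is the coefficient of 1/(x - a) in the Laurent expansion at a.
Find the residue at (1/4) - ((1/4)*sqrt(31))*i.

The residue is ((672/148955)*sqrt(31))*i.

The factor x**2 - x/2 + 2 splits as (x - a)(x - a') with a = (1/4) - ((1/4)*sqrt(31))*i, a' = (1/4) + ((1/4)*sqrt(31))*i. At the order-3 pole a set g(x) = (x - a)^3*f(x) = [7/10] / (x - a')^3.
Order-3 pole: residue = g''(a)/2; g''((1/4) - ((1/4)*sqrt(31))*i) = ((1344/148955)*sqrt(31))*i, so the residue is ((672/148955)*sqrt(31))*i.


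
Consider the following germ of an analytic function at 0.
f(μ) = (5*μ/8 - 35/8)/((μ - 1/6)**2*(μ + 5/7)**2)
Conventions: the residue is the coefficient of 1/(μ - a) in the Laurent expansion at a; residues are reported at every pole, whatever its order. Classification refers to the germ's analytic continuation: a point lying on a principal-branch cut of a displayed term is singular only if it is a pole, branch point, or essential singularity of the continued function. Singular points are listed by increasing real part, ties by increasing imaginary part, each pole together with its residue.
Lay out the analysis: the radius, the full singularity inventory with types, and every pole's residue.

Radius of convergence at 0: 1/6.
At -5/7: a pole of order 2; residue -1347255/101306.
At 1/6: a pole of order 2; residue 1347255/101306.

Denominator factor (μ - 1/6)^2: pole of order 2 at 1/6, modulus 1/6.
Denominator factor (μ + 5/7)^2: pole of order 2 at -5/7, modulus 5/7.
The radius of convergence is the smallest modulus among the singular points: 1/6.
At the order-2 pole -5/7 set g(μ) = (μ - (-5/7))^2*f(μ) = (5*μ/8 - 35/8)/(μ - 1/6)**2.
Order-2 pole: residue = g'(a); g'(-5/7) = -1347255/101306, so the residue is -1347255/101306.
At the order-2 pole 1/6 set g(μ) = (μ - (1/6))^2*f(μ) = (5*μ/8 - 35/8)/(μ + 5/7)**2.
Order-2 pole: residue = g'(a); g'(1/6) = 1347255/101306, so the residue is 1347255/101306.
List the singular points by increasing real part (a conjugate pair: the negative imaginary part first).


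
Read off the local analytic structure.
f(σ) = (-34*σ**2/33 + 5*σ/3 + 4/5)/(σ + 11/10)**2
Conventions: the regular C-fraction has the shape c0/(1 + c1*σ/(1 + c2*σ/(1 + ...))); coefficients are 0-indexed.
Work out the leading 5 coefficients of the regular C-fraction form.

The regular C-fraction coefficients are [80/121, -35/132, 9293/924, -5614272/715561, -1190/9293].

Taylor coefficients (expand at 0): a_0 = 80/121, a_1 = 700/3993, a_2 = -75400/43923, a_3 = 1438000/483153, a_4 = -21220000/5314683.
c0 = a_0 = 80/121. Peel one level at a time: if S = 1 + c*σ/S' with S'(0) = 1, then c is the σ-coefficient of S and S' = c*σ/(S - 1).
S_1 = c0/f = 1 + (-35/132)*σ + (46465/17424)*σ^2 + ...; c1 = -35/132.
S_2 = c1*σ/(S_1 - 1) = 1 + (9293/924)*σ + (467856/5929)*σ^2 + ...; c2 = 9293/924.
S_3 = c2*σ/(S_2 - 1) = 1 + (-5614272/715561)*σ + (-954426240/949958339)*σ^2 + ...; c3 = -5614272/715561.
S_4 = c3*σ/(S_3 - 1) = 1 + (-1190/9293)*σ + ...; c4 = -1190/9293.


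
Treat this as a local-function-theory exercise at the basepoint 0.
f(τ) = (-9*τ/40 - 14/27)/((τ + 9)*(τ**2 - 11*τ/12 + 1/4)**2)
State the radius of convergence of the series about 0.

The radius of convergence is 1/2.

Denominator factor (τ**2 - 11*τ/12 + 1/4)^2: discriminant -23/144, complex-conjugate roots (11/24) + ((1/24)*sqrt(23))*i and (11/24) - ((1/24)*sqrt(23))*i; poles of order 2, moduli 1/2 and 1/2.
Denominator factor (τ + 9): pole of order 1 at -9, modulus 9.
The radius of convergence is the smallest modulus among the singular points: 1/2.


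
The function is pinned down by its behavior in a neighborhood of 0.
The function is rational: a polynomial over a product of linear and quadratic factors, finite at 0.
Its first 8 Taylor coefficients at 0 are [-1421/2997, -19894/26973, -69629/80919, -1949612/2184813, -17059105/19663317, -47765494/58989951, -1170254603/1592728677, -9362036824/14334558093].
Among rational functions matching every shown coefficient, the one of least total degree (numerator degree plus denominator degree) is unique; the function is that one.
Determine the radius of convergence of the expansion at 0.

The radius of convergence is 9/7.

No rational of total degree below 2 reproduces all 8 coefficients; solving the [0/2] Pade equations on them gives f(j) = -29/(37*(j - 9/7)**2), whose expansion matches every shown term.
Denominator factor (j - 9/7)^2: pole of order 2 at 9/7, modulus 9/7.
The radius of convergence is the smallest modulus among the singular points: 9/7.


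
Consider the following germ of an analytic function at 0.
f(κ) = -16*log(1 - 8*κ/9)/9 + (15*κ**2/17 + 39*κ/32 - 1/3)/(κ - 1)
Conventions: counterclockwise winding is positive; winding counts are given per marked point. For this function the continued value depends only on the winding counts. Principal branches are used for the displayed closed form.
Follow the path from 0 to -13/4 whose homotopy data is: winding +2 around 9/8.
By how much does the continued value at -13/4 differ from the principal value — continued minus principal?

Continued minus principal equals -(64/9)*pi*i.

The rational part is single-valued and drops out of the difference; each branch term changes only by its own monodromy.
(-16/9)*log(1 - κ/(9/8)): each positive loop around 9/8 adds 2*pi*i to the log, so winding +2 contributes (-16/9)*(2)*2*pi*i = -(64/9)*pi*i.
Summing the contributions at κ = -13/4 gives -(64/9)*pi*i.


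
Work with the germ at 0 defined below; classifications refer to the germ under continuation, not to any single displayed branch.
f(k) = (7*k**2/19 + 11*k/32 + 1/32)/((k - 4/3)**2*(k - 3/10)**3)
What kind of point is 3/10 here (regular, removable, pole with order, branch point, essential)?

The denominator factor k - 3/10 vanishes at 3/10 and appears to the power 3; the numerator there equals 5093/30400, nonzero, and no other factor vanishes.
Hence a pole whose order is the multiplicity, 3.

The point is a pole of order 3.


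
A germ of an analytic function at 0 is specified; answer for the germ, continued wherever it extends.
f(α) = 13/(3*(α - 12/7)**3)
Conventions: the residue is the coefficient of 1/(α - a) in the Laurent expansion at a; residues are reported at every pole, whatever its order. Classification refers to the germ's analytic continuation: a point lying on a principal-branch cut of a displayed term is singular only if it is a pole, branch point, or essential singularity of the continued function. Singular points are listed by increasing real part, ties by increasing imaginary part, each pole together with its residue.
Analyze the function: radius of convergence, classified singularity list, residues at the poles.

Denominator factor (α - 12/7)^3: pole of order 3 at 12/7, modulus 12/7.
The radius of convergence is the smallest modulus among the singular points: 12/7.
At the order-3 pole 12/7 set g(α) = (α - (12/7))^3*f(α) = 13/3.
Order-3 pole: residue = g''(a)/2; g''(12/7) = 0, so the residue is 0.

Radius of convergence at 0: 12/7.
At 12/7: a pole of order 3; residue 0.


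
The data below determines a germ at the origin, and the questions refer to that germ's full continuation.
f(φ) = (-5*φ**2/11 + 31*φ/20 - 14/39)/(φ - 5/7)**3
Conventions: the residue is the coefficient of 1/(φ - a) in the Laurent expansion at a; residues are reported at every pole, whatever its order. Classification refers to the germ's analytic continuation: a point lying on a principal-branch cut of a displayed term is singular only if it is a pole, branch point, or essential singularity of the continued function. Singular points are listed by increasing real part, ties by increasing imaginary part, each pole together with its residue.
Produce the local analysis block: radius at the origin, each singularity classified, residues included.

Denominator factor (φ - 5/7)^3: pole of order 3 at 5/7, modulus 5/7.
The radius of convergence is the smallest modulus among the singular points: 5/7.
At the order-3 pole 5/7 set g(φ) = (φ - (5/7))^3*f(φ) = -5*φ**2/11 + 31*φ/20 - 14/39.
Order-3 pole: residue = g''(a)/2; g''(5/7) = -10/11, so the residue is -5/11.

Radius of convergence at 0: 5/7.
At 5/7: a pole of order 3; residue -5/11.


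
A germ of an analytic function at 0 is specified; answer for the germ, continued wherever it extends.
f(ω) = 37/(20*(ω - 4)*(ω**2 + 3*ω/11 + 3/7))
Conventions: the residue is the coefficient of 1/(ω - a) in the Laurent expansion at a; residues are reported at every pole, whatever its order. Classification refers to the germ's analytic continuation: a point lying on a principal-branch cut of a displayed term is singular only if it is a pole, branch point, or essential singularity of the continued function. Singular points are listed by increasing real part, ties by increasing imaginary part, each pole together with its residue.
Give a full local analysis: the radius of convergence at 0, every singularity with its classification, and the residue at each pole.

Radius of convergence at 0: (1/7)*sqrt(21).
At (-3/22) - ((1/154)*sqrt(9723))*i: a pole of order 1; residue (-2849/53960) - ((259259/74950440)*sqrt(9723))*i.
At (-3/22) + ((1/154)*sqrt(9723))*i: a pole of order 1; residue (-2849/53960) + ((259259/74950440)*sqrt(9723))*i.
At 4: a pole of order 1; residue 2849/26980.

Denominator factor (ω - 4): pole of order 1 at 4, modulus 4.
Denominator factor (ω**2 + 3*ω/11 + 3/7): discriminant -1389/847, complex-conjugate roots (-3/22) + ((1/154)*sqrt(9723))*i and (-3/22) - ((1/154)*sqrt(9723))*i; poles of order 1, moduli (1/7)*sqrt(21) and (1/7)*sqrt(21).
The radius of convergence is the smallest modulus among the singular points: (1/7)*sqrt(21).
The factor ω**2 + 3*ω/11 + 3/7 splits as (ω - a)(ω - a') with a = (-3/22) - ((1/154)*sqrt(9723))*i, a' = (-3/22) + ((1/154)*sqrt(9723))*i. At the order-1 pole a set g(ω) = (ω - a)*f(ω) = [37/(20*(ω - 4))] / (ω - a').
Simple pole: residue = g(a) at a = (-3/22) - ((1/154)*sqrt(9723))*i, which is (-2849/53960) - ((259259/74950440)*sqrt(9723))*i.
The factor ω**2 + 3*ω/11 + 3/7 splits as (ω - a)(ω - a') with a = (-3/22) + ((1/154)*sqrt(9723))*i, a' = (-3/22) - ((1/154)*sqrt(9723))*i. At the order-1 pole a set g(ω) = (ω - a)*f(ω) = [37/(20*(ω - 4))] / (ω - a').
Simple pole: residue = g(a) at a = (-3/22) + ((1/154)*sqrt(9723))*i, which is (-2849/53960) + ((259259/74950440)*sqrt(9723))*i.
At the order-1 pole 4 set g(ω) = (ω - (4))*f(ω) = 37/(20*(ω**2 + 3*ω/11 + 3/7)).
Simple pole: residue = g(a) at a = 4, which is 2849/26980.
List the singular points by increasing real part (a conjugate pair: the negative imaginary part first).


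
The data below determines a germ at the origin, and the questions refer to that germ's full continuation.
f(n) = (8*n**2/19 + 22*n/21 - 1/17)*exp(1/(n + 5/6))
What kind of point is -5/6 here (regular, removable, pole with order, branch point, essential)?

The point is an essential singularity.

The exponent 1/(n - (-5/6)) has a pole at -5/6, so exp(1/(n - (-5/6))) takes every nonzero value near it: an essential singularity (not a pole of any order).


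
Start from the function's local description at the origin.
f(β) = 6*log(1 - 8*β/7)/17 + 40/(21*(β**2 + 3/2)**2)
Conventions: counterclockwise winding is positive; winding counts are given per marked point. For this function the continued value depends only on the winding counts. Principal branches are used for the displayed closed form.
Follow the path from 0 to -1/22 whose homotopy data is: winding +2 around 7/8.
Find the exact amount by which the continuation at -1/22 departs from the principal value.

The rational part is single-valued and drops out of the difference; each branch term changes only by its own monodromy.
(6/17)*log(1 - β/(7/8)): each positive loop around 7/8 adds 2*pi*i to the log, so winding +2 contributes (6/17)*(2)*2*pi*i = (24/17)*pi*i.
Summing the contributions at β = -1/22 gives (24/17)*pi*i.

Continued minus principal equals (24/17)*pi*i.


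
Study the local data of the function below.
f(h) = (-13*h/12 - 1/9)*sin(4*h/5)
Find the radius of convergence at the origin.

The radius of convergence is infinite.

The factor sin(4*h/5) is entire and contributes no finite singular point.
The polynomial part has no poles.
No finite singular points: the Taylor series at 0 converges everywhere.


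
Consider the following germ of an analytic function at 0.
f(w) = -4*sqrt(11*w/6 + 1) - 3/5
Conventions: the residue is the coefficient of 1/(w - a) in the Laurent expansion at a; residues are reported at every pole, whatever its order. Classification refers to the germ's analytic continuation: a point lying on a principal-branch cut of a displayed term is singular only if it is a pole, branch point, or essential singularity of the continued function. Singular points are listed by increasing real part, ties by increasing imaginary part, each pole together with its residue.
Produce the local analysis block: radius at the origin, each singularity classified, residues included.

Radius of convergence at 0: 6/11.
At -6/11: an algebraic (square-root) branch point.

Branch term (-4)*sqrt(1 - w/(-6/11)): its argument vanishes at w = -6/11, a square-root branch point, modulus 6/11.
The radius of convergence is the smallest modulus among the singular points: 6/11.


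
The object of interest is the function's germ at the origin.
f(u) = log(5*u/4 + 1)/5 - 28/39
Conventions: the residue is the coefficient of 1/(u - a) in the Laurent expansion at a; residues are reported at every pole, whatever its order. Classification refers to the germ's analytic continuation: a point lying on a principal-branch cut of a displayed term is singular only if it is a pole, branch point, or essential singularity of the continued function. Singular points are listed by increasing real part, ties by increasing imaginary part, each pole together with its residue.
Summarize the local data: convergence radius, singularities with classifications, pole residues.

Radius of convergence at 0: 4/5.
At -4/5: a logarithmic branch point.

Branch term (1/5)*log(1 - u/(-4/5)): its argument vanishes at u = -4/5, a logarithmic branch point, modulus 4/5.
The radius of convergence is the smallest modulus among the singular points: 4/5.


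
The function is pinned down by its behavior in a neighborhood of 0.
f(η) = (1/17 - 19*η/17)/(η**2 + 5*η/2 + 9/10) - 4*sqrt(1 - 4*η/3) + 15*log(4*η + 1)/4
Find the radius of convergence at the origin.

Denominator factor (η**2 + 5*η/2 + 9/10): discriminant 53/20, real irrational roots -5/4 + (1/20)*sqrt(265) and -5/4 - (1/20)*sqrt(265); poles of order 1, moduli 5/4 - (1/20)*sqrt(265) and 5/4 + (1/20)*sqrt(265).
Branch term (-4)*sqrt(1 - η/(3/4)): its argument vanishes at η = 3/4, a square-root branch point, modulus 3/4.
Branch term (15/4)*log(1 - η/(-1/4)): its argument vanishes at η = -1/4, a logarithmic branch point, modulus 1/4.
The radius of convergence is the smallest modulus among the singular points: 1/4.

The radius of convergence is 1/4.


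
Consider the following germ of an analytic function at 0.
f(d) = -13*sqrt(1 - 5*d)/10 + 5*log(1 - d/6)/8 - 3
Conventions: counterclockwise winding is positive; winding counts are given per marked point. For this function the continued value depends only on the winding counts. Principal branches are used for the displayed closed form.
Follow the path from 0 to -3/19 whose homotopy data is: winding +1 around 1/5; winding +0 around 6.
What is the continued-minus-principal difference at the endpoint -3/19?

The rational part is single-valued and drops out of the difference; each branch term changes only by its own monodromy.
(5/8)*log(1 - d/(6)): winding 0 around 6, so this term returns to its principal value, contribution 0.
(-13/10)*sqrt(1 - d/(1/5)): winding +1 is odd, the square root flips sign, contributing -2*(-13/10)*sqrt(1 - (-3/19)/(1/5)) = -2*(-13/10)*sqrt(34/19) = (13/95)*sqrt(646).
Summing the contributions at d = -3/19 gives (13/95)*sqrt(646).

Continued minus principal equals (13/95)*sqrt(646).


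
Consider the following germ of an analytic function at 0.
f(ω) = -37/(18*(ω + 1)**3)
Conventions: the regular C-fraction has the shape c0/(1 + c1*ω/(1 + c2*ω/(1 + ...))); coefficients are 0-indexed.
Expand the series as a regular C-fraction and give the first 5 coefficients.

The regular C-fraction coefficients are [-37/18, 3, -1, 2/3, -1/6].

Taylor coefficients (expand at 0): a_0 = -37/18, a_1 = 37/6, a_2 = -37/3, a_3 = 185/9, a_4 = -185/6.
c0 = a_0 = -37/18. Peel one level at a time: if S = 1 + c*ω/S' with S'(0) = 1, then c is the ω-coefficient of S and S' = c*ω/(S - 1).
S_1 = c0/f = 1 + (3)*ω + (3)*ω^2 + ...; c1 = 3.
S_2 = c1*ω/(S_1 - 1) = 1 + (-1)*ω + (2/3)*ω^2 + ...; c2 = -1.
S_3 = c2*ω/(S_2 - 1) = 1 + (2/3)*ω + (1/9)*ω^2 + ...; c3 = 2/3.
S_4 = c3*ω/(S_3 - 1) = 1 + (-1/6)*ω + ...; c4 = -1/6.


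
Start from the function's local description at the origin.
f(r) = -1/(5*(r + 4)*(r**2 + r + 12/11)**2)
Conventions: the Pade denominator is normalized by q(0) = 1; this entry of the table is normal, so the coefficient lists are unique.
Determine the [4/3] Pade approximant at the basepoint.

Taylor coefficients needed (expand at 0): a_0 = -121/2880, a_1 = 605/6912, a_2 = -3509/69120, a_3 = -173393/2488320, a_4 = 1809797/11943936, a_5 = -19034147/238878720, a_6 = -213445573/2149908480, a_7 = 1026603083/5159780352.
Write the denominator as Q(r) = 1 + q1*r + q2*r^2 + q3*r^3. Requiring Q*f - P = O(r^8) with deg P <= 4 kills the coefficients of r^5..r^7 in Q*f:
  r^5: a_5 + q1*a_4 + q2*a_3 + q3*a_2 = 0, i.e. -19034147/238878720 + (1809797/11943936)*q1 + (-173393/2488320)*q2 + (-3509/69120)*q3 = 0.
  r^6: a_6 + q1*a_5 + q2*a_4 + q3*a_3 = 0, i.e. -213445573/2149908480 + (-19034147/238878720)*q1 + (1809797/11943936)*q2 + (-173393/2488320)*q3 = 0.
  r^7: a_7 + q1*a_6 + q2*a_5 + q3*a_4 = 0, i.e. 1026603083/5159780352 + (-213445573/2149908480)*q1 + (-19034147/238878720)*q2 + (1809797/11943936)*q3 = 0.
Solving this linear system: q1 = 137999149/92528796, q2 = 1881959167/1110345552, q3 = 822295375/1480460736.
The numerator is Q*f truncated at degree 4: P0 = a_0 = -121/2880; P1 = a_1 + q1*a_0 = 30680881/1233717280; P2 = a_2 + q1*a_1 + q2*a_0 = 63399523/7402303680; P3 = a_3 + q1*a_2 + q2*a_1 + q3*a_0 = -113131007/5551727760; P4 = a_4 + q1*a_3 + q2*a_2 + q3*a_1 = 75269381/7402303680.

The Pade approximant has numerator coefficients [-121/2880, 30680881/1233717280, 63399523/7402303680, -113131007/5551727760, 75269381/7402303680]; denominator coefficients [1, 137999149/92528796, 1881959167/1110345552, 822295375/1480460736].


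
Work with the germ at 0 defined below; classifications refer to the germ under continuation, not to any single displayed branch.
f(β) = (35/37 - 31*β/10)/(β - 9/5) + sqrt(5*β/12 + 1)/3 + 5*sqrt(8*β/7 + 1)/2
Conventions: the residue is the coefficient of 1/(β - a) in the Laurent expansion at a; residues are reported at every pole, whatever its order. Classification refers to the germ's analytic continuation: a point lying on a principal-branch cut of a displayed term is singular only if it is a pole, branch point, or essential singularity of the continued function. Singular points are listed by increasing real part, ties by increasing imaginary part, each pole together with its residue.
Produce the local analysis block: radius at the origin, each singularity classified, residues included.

Radius of convergence at 0: 7/8.
At -12/5: an algebraic (square-root) branch point.
At -7/8: an algebraic (square-root) branch point.
At 9/5: a pole of order 1; residue -8573/1850.

Denominator factor (β - 9/5): pole of order 1 at 9/5, modulus 9/5.
Branch term (5/2)*sqrt(1 - β/(-7/8)): its argument vanishes at β = -7/8, a square-root branch point, modulus 7/8.
Branch term (1/3)*sqrt(1 - β/(-12/5)): its argument vanishes at β = -12/5, a square-root branch point, modulus 12/5.
The radius of convergence is the smallest modulus among the singular points: 7/8.
The branch terms are analytic at 9/5 and contribute nothing to the residue; only the rational part matters.
At the order-1 pole 9/5 set g(β) = (β - (9/5))*(rational part) = 35/37 - 31*β/10.
Simple pole: residue = g(a) at a = 9/5, which is -8573/1850.
List the singular points by increasing real part (a conjugate pair: the negative imaginary part first).


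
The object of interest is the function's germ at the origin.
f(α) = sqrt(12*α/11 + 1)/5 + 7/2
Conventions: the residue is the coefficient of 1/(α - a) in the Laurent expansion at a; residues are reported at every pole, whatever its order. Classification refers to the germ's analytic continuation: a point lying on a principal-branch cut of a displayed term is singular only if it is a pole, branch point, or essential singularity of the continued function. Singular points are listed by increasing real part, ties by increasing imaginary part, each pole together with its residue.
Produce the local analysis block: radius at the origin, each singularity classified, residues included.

Radius of convergence at 0: 11/12.
At -11/12: an algebraic (square-root) branch point.

Branch term (1/5)*sqrt(1 - α/(-11/12)): its argument vanishes at α = -11/12, a square-root branch point, modulus 11/12.
The radius of convergence is the smallest modulus among the singular points: 11/12.


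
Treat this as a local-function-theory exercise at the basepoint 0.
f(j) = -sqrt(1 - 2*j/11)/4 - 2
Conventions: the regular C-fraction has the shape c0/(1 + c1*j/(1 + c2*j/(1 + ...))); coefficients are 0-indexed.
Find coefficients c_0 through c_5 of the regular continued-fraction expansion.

The regular C-fraction coefficients are [-9/4, 1/99, -1/18, -9/242, -13/242, -1/26].

Taylor coefficients (expand at 0): a_0 = -9/4, a_1 = 1/44, a_2 = 1/968, a_3 = 1/10648, a_4 = 5/468512, a_5 = 7/5153632.
c0 = a_0 = -9/4. Peel one level at a time: if S = 1 + c*j/S' with S'(0) = 1, then c is the j-coefficient of S and S' = c*j/(S - 1).
S_1 = c0/f = 1 + (1/99)*j + (1/1782)*j^2 + ...; c1 = 1/99.
S_2 = c1*j/(S_1 - 1) = 1 + (-1/18)*j + (-1/484)*j^2 + ...; c2 = -1/18.
S_3 = c2*j/(S_2 - 1) = 1 + (-9/242)*j + (-117/58564)*j^2 + ...; c3 = -9/242.
S_4 = c3*j/(S_3 - 1) = 1 + (-13/242)*j + (-1/484)*j^2 + ...; c4 = -13/242.
S_5 = c4*j/(S_4 - 1) = 1 + (-1/26)*j + ...; c5 = -1/26.


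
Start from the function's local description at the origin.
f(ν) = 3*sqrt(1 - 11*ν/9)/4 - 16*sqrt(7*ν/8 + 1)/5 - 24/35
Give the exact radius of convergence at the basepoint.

The radius of convergence is 9/11.

Branch term (-16/5)*sqrt(1 - ν/(-8/7)): its argument vanishes at ν = -8/7, a square-root branch point, modulus 8/7.
Branch term (3/4)*sqrt(1 - ν/(9/11)): its argument vanishes at ν = 9/11, a square-root branch point, modulus 9/11.
The radius of convergence is the smallest modulus among the singular points: 9/11.


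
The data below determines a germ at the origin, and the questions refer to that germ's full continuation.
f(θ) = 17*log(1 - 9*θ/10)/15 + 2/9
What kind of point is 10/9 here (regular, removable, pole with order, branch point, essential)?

The term (17/15)*log(1 - θ/(10/9)) has argument 1 - 10/9/(10/9) = 0 at 10/9: a logarithmic (infinitely-sheeted) branch point; the remaining terms are analytic or single-valued there.

The point is a logarithmic branch point.


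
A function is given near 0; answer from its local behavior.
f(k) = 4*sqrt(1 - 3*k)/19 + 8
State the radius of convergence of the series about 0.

Branch term (4/19)*sqrt(1 - k/(1/3)): its argument vanishes at k = 1/3, a square-root branch point, modulus 1/3.
The radius of convergence is the smallest modulus among the singular points: 1/3.

The radius of convergence is 1/3.


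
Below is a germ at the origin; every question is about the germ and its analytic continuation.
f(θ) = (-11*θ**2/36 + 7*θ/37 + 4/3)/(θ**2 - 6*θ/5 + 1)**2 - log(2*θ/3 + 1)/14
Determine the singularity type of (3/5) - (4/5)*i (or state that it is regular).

The denominator factor θ**2 - 6*θ/5 + 1 vanishes at (3/5) - (4/5)*i and appears to the power 2; the numerator there equals (51029/33300) + (394/2775)*i, nonzero, and no other factor vanishes.
The branch terms are analytic at this point.
Hence a pole whose order is the multiplicity, 2.

The point is a pole of order 2.


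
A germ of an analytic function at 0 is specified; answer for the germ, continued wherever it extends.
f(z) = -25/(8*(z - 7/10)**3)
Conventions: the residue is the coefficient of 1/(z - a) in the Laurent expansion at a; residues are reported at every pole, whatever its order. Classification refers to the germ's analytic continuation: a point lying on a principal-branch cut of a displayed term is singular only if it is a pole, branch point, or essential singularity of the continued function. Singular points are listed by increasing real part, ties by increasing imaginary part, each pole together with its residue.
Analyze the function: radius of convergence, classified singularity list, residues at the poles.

Denominator factor (z - 7/10)^3: pole of order 3 at 7/10, modulus 7/10.
The radius of convergence is the smallest modulus among the singular points: 7/10.
At the order-3 pole 7/10 set g(z) = (z - (7/10))^3*f(z) = -25/8.
Order-3 pole: residue = g''(a)/2; g''(7/10) = 0, so the residue is 0.

Radius of convergence at 0: 7/10.
At 7/10: a pole of order 3; residue 0.
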